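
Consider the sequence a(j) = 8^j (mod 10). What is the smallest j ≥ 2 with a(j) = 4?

2

We have a(1) = 8, a(2) = 4, a(3) = 2, a(4) = 6, a(5) = 8.
Since a(5) = a(1) = 8, the sequence is periodic with period 4.
The value 4 first appears (with j ≥ 2) at a(2).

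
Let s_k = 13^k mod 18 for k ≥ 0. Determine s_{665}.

Computing terms: s_0 = 1; s_1 = 13; s_2 = 7; s_3 = 1.
Since s_3 = s_0 = 1, the sequence is periodic with period 3.
So s_{665} = s_{0 + ((665-0) mod 3)} = s_2 = 7.

7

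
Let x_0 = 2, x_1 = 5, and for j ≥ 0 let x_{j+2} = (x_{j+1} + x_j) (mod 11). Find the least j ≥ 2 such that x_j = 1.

We have x_0 = 2; x_1 = 5; x_2 = 7; x_3 = 1; x_4 = 8; x_5 = 9; x_6 = 6; x_7 = 4; x_8 = 10; x_9 = 3; x_{10} = 2; x_{11} = 5.
Since (x_{10}, x_{11}) = (x_0, x_1) = (2, 5) (two consecutive terms determine the rest), the sequence is periodic with period 10.
The value 1 first appears (with j ≥ 2) at x_3.

3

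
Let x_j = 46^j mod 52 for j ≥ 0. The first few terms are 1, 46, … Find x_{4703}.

x_0 = 1,  x_1 = 46,  x_2 = 36,  x_3 = 44,  x_4 = 48,  x_5 = 24,  x_6 = 12,  x_7 = 32,  x_8 = 16,  x_9 = 8,  x_{10} = 4,  x_{11} = 28,  x_{12} = 40,  x_{13} = 20,  x_{14} = 36.
Since x_{14} = x_2 = 36, the sequence is eventually periodic: after a pre-period of length 2 it cycles with period 12.
For j ≥ 2, x_j depends only on (j - 2) mod 12. (4703 - 2) mod 12 = 9, so x_{4703} = x_{11} = 28.

28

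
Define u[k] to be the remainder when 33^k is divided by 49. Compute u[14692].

44

Computing terms: u[1] = 33,  u[2] = 11,  u[3] = 20,  u[4] = 23,  u[5] = 24,  u[6] = 8,  u[7] = 19,  u[8] = 39,  u[9] = 13,  u[10] = 37,  u[11] = 45,  u[12] = 15,  u[13] = 5,  u[14] = 18,  u[15] = 6,  u[16] = 2,  u[17] = 17,  u[18] = 22,  u[19] = 40,  u[20] = 46,  u[21] = 48,  u[22] = 16,  u[23] = 38,  u[24] = 29,  u[25] = 26,  u[26] = 25,  u[27] = 41,  u[28] = 30,  u[29] = 10,  u[30] = 36,  u[31] = 12,  u[32] = 4,  u[33] = 34,  u[34] = 44,  u[35] = 31,  u[36] = 43,  u[37] = 47,  u[38] = 32,  u[39] = 27,  u[40] = 9,  u[41] = 3,  u[42] = 1,  u[43] = 33.
Since u[43] = u[1] = 33, the sequence is periodic with period 42.
(14692 - 1) mod 42 = 33, so u[14692] = u[34] = 44.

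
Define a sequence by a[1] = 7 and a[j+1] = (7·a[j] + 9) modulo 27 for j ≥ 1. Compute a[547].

16

Listing terms: a[1] = 7, a[2] = 4, a[3] = 10, a[4] = 25, a[5] = 22, a[6] = 1, a[7] = 16, a[8] = 13, a[9] = 19, a[10] = 7.
The sequence repeats with period 9.
(547 - 1) mod 9 = 6, so a[547] = a[7] = 16.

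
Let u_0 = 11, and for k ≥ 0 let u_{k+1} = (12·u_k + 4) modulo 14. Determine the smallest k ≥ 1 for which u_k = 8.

Listing terms: u_0 = 11, u_1 = 10, u_2 = 12, u_3 = 8, u_4 = 2, u_5 = 0, u_6 = 4, u_7 = 10.
Since u_7 = u_1 = 10, the sequence is eventually periodic: after a pre-period of length 1 it cycles with period 6.
The value 8 first appears (with k ≥ 1) at u_3.

3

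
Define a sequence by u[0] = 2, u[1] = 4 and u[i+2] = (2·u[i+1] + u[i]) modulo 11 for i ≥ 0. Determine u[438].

Computing terms: u[0] = 2,  u[1] = 4,  u[2] = 10,  u[3] = 2,  u[4] = 3,  u[5] = 8,  u[6] = 8,  u[7] = 2,  u[8] = 1,  u[9] = 4,  u[10] = 9,  u[11] = 0,  u[12] = 9,  u[13] = 7,  u[14] = 1,  u[15] = 9,  u[16] = 8,  u[17] = 3,  u[18] = 3,  u[19] = 9,  u[20] = 10,  u[21] = 7,  u[22] = 2,  u[23] = 0,  u[24] = 2,  u[25] = 4.
The sequence repeats with period 24.
So u[438] = u[0 + ((438-0) mod 24)] = u[6] = 8.

8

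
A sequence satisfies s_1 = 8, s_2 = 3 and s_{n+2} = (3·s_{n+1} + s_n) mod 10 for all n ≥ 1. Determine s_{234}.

1

s_1 = 8,  s_2 = 3,  s_3 = 7,  s_4 = 4,  s_5 = 9,  s_6 = 1,  s_7 = 2,  s_8 = 7,  s_9 = 3,  s_{10} = 6,  s_{11} = 1,  s_{12} = 9,  s_{13} = 8,  s_{14} = 3.
Since (s_{13}, s_{14}) = (s_1, s_2) = (8, 3) (two consecutive terms determine the rest), the sequence is periodic with period 12.
So s_{234} = s_{1 + ((234-1) mod 12)} = s_6 = 1.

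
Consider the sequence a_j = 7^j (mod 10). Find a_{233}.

a_0 = 1,  a_1 = 7,  a_2 = 9,  a_3 = 3,  a_4 = 1.
Since a_4 = a_0 = 1, the sequence is periodic with period 4.
(233 - 0) mod 4 = 1, so a_{233} = a_1 = 7.

7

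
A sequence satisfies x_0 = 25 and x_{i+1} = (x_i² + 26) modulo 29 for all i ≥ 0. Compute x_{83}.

3

x_0 = 25, x_1 = 13, x_2 = 21, x_3 = 3, x_4 = 6, x_5 = 4, x_6 = 13.
Since x_6 = x_1 = 13, the sequence is eventually periodic: after a pre-period of length 1 it cycles with period 5.
For i ≥ 1, x_i depends only on (i - 1) mod 5. (83 - 1) mod 5 = 2, so x_{83} = x_3 = 3.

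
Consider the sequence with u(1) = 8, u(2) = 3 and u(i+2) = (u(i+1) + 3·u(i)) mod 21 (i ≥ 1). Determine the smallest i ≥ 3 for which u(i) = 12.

Listing terms: u(1) = 8,  u(2) = 3,  u(3) = 6,  u(4) = 15,  u(5) = 12,  u(6) = 15,  u(7) = 9,  u(8) = 12,  u(9) = 18,  u(10) = 12,  u(11) = 3,  u(12) = 18,  u(13) = 6,  u(14) = 18,  u(15) = 15,  u(16) = 6,  u(17) = 9,  u(18) = 6,  u(19) = 12,  u(20) = 9,  u(21) = 3,  u(22) = 9,  u(23) = 18,  u(24) = 3,  u(25) = 15,  u(26) = 3,  u(27) = 6.
Since (u(26), u(27)) = (u(2), u(3)) = (3, 6) (two consecutive terms determine the rest), the sequence is eventually periodic: after a pre-period of length 1 it cycles with period 24.
The value 12 first appears (with i ≥ 3) at u(5).

5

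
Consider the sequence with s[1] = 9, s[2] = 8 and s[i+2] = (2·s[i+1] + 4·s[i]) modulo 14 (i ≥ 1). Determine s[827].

Computing terms: s[1] = 9,  s[2] = 8,  s[3] = 10,  s[4] = 10,  s[5] = 4,  s[6] = 6,  s[7] = 0,  s[8] = 10,  s[9] = 6,  s[10] = 10,  s[11] = 2,  s[12] = 2,  s[13] = 12,  s[14] = 4,  s[15] = 0,  s[16] = 2,  s[17] = 4,  s[18] = 2,  s[19] = 6,  s[20] = 6,  s[21] = 8,  s[22] = 12,  s[23] = 0,  s[24] = 6,  s[25] = 12,  s[26] = 6,  s[27] = 4,  s[28] = 4,  s[29] = 10,  s[30] = 8,  s[31] = 0,  s[32] = 4,  s[33] = 8,  s[34] = 4,  s[35] = 12,  s[36] = 12,  s[37] = 2,  s[38] = 10,  s[39] = 0,  s[40] = 12,  s[41] = 10,  s[42] = 12,  s[43] = 8,  s[44] = 8,  s[45] = 6,  s[46] = 2,  s[47] = 0,  s[48] = 8,  s[49] = 2,  s[50] = 8,  s[51] = 10.
Since (s[50], s[51]) = (s[2], s[3]) = (8, 10) (two consecutive terms determine the rest), the sequence is eventually periodic: after a pre-period of length 1 it cycles with period 48.
For i ≥ 2, s[i] depends only on (i - 2) mod 48. (827 - 2) mod 48 = 9, so s[827] = s[11] = 2.

2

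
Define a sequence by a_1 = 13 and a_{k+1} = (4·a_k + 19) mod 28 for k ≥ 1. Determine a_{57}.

Listing terms: a_1 = 13,  a_2 = 15,  a_3 = 23,  a_4 = 27,  a_5 = 15.
Since a_5 = a_2 = 15, the sequence is eventually periodic: after a pre-period of length 1 it cycles with period 3.
For k ≥ 2, a_k depends only on (k - 2) mod 3. (57 - 2) mod 3 = 1, so a_{57} = a_3 = 23.

23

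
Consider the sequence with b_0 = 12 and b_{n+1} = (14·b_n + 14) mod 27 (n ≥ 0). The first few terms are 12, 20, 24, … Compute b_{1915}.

b_0 = 12, b_1 = 20, b_2 = 24, b_3 = 26, b_4 = 0, b_5 = 14, b_6 = 21, b_7 = 11, b_8 = 6, b_9 = 17, b_{10} = 9, b_{11} = 5, b_{12} = 3, b_{13} = 2, b_{14} = 15, b_{15} = 8, b_{16} = 18, b_{17} = 23, b_{18} = 12.
The sequence repeats with period 18.
So b_{1915} = b_{0 + ((1915-0) mod 18)} = b_7 = 11.

11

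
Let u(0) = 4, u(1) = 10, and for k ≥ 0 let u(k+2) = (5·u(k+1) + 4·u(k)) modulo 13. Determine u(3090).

7

Listing terms: u(0) = 4,  u(1) = 10,  u(2) = 1,  u(3) = 6,  u(4) = 8,  u(5) = 12,  u(6) = 1,  u(7) = 1,  u(8) = 9,  u(9) = 10,  u(10) = 8,  u(11) = 2,  u(12) = 3,  u(13) = 10,  u(14) = 10,  u(15) = 12,  u(16) = 9,  u(17) = 2,  u(18) = 7,  u(19) = 4,  u(20) = 9,  u(21) = 9,  u(22) = 3,  u(23) = 12,  u(24) = 7,  u(25) = 5,  u(26) = 1,  u(27) = 12,  u(28) = 12,  u(29) = 4,  u(30) = 3,  u(31) = 5,  u(32) = 11,  u(33) = 10,  u(34) = 3,  u(35) = 3,  u(36) = 1,  u(37) = 4,  u(38) = 11,  u(39) = 6,  u(40) = 9,  u(41) = 4,  u(42) = 4,  u(43) = 10.
Since (u(42), u(43)) = (u(0), u(1)) = (4, 10) (two consecutive terms determine the rest), the sequence is periodic with period 42.
So u(3090) = u(0 + ((3090-0) mod 42)) = u(24) = 7.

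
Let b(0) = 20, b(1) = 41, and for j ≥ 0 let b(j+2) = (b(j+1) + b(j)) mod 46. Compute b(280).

3

Listing terms: b(0) = 20, b(1) = 41, b(2) = 15, b(3) = 10, b(4) = 25, b(5) = 35, b(6) = 14, b(7) = 3, b(8) = 17, b(9) = 20, b(10) = 37, b(11) = 11, b(12) = 2, b(13) = 13, b(14) = 15, b(15) = 28, b(16) = 43, b(17) = 25, b(18) = 22, b(19) = 1, b(20) = 23, b(21) = 24, b(22) = 1, b(23) = 25, b(24) = 26, b(25) = 5, b(26) = 31, b(27) = 36, b(28) = 21, b(29) = 11, b(30) = 32, b(31) = 43, b(32) = 29, b(33) = 26, b(34) = 9, b(35) = 35, b(36) = 44, b(37) = 33, b(38) = 31, b(39) = 18, b(40) = 3, b(41) = 21, b(42) = 24, b(43) = 45, b(44) = 23, b(45) = 22, b(46) = 45, b(47) = 21, b(48) = 20, b(49) = 41.
Since (b(48), b(49)) = (b(0), b(1)) = (20, 41) (two consecutive terms determine the rest), the sequence is periodic with period 48.
(280 - 0) mod 48 = 40, so b(280) = b(40) = 3.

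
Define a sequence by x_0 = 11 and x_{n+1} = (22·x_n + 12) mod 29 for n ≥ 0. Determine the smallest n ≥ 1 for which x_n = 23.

x_0 = 11, x_1 = 22, x_2 = 3, x_3 = 20, x_4 = 17, x_5 = 9, x_6 = 7, x_7 = 21, x_8 = 10, x_9 = 0, x_{10} = 12, x_{11} = 15, x_{12} = 23, x_{13} = 25, x_{14} = 11.
Since x_{14} = x_0 = 11, the sequence is periodic with period 14.
The value 23 first appears (with n ≥ 1) at x_{12}.

12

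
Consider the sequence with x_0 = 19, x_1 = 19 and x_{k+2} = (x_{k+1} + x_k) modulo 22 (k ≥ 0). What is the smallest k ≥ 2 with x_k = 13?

3

x_0 = 19; x_1 = 19; x_2 = 16; x_3 = 13; x_4 = 7; x_5 = 20; x_6 = 5; x_7 = 3; x_8 = 8; x_9 = 11; x_{10} = 19; x_{11} = 8; x_{12} = 5; x_{13} = 13; x_{14} = 18; x_{15} = 9; x_{16} = 5; x_{17} = 14; x_{18} = 19; x_{19} = 11; x_{20} = 8; x_{21} = 19; x_{22} = 5; x_{23} = 2; x_{24} = 7; x_{25} = 9; x_{26} = 16; x_{27} = 3; x_{28} = 19; x_{29} = 0; x_{30} = 19; x_{31} = 19.
Since (x_{30}, x_{31}) = (x_0, x_1) = (19, 19) (two consecutive terms determine the rest), the sequence is periodic with period 30.
The value 13 first appears (with k ≥ 2) at x_3.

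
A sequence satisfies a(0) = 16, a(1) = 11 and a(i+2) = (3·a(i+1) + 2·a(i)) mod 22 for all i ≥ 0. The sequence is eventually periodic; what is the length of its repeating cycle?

We have a(0) = 16; a(1) = 11; a(2) = 21; a(3) = 19; a(4) = 11; a(5) = 5; a(6) = 15; a(7) = 11; a(8) = 19; a(9) = 13; a(10) = 11; a(11) = 15; a(12) = 1; a(13) = 11; a(14) = 13; a(15) = 17; a(16) = 11; a(17) = 1; a(18) = 3; a(19) = 11; a(20) = 17; a(21) = 7; a(22) = 11; a(23) = 3; a(24) = 9; a(25) = 11; a(26) = 7; a(27) = 21; a(28) = 11; a(29) = 9; a(30) = 5; a(31) = 11; a(32) = 21.
Since (a(31), a(32)) = (a(1), a(2)) = (11, 21) (two consecutive terms determine the rest), the sequence is eventually periodic: after a pre-period of length 1 it cycles with period 30.

30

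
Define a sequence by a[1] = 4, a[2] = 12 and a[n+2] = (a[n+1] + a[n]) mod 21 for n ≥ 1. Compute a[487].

11

a[1] = 4, a[2] = 12, a[3] = 16, a[4] = 7, a[5] = 2, a[6] = 9, a[7] = 11, a[8] = 20, a[9] = 10, a[10] = 9, a[11] = 19, a[12] = 7, a[13] = 5, a[14] = 12, a[15] = 17, a[16] = 8, a[17] = 4, a[18] = 12.
The sequence repeats with period 16.
(487 - 1) mod 16 = 6, so a[487] = a[7] = 11.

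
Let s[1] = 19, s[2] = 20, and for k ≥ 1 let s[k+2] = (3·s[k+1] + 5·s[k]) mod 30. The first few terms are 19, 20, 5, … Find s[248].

We have s[1] = 19; s[2] = 20; s[3] = 5; s[4] = 25; s[5] = 10; s[6] = 5; s[7] = 5; s[8] = 10; s[9] = 25; s[10] = 5; s[11] = 20; s[12] = 25; s[13] = 25; s[14] = 20; s[15] = 5.
Since (s[14], s[15]) = (s[2], s[3]) = (20, 5) (two consecutive terms determine the rest), the sequence is eventually periodic: after a pre-period of length 1 it cycles with period 12.
For k ≥ 2, s[k] depends only on (k - 2) mod 12. (248 - 2) mod 12 = 6, so s[248] = s[8] = 10.

10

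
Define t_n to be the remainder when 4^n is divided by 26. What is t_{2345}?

Listing terms: t_1 = 4,  t_2 = 16,  t_3 = 12,  t_4 = 22,  t_5 = 10,  t_6 = 14,  t_7 = 4.
The sequence repeats with period 6.
So t_{2345} = t_{1 + ((2345-1) mod 6)} = t_5 = 10.

10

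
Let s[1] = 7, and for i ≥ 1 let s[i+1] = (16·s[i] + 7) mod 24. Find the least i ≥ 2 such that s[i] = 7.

4

Computing terms: s[1] = 7; s[2] = 23; s[3] = 15; s[4] = 7.
The sequence repeats with period 3.
The value 7 next appears (with i ≥ 2) at s[4].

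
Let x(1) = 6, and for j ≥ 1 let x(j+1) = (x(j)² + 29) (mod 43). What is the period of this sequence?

Computing terms: x(1) = 6, x(2) = 22, x(3) = 40, x(4) = 38, x(5) = 11, x(6) = 21, x(7) = 40.
Since x(7) = x(3) = 40, the sequence is eventually periodic: after a pre-period of length 2 it cycles with period 4.

4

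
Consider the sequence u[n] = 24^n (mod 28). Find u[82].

Listing terms: u[0] = 1; u[1] = 24; u[2] = 16; u[3] = 20; u[4] = 4; u[5] = 12; u[6] = 8; u[7] = 24.
Since u[7] = u[1] = 24, the sequence is eventually periodic: after a pre-period of length 1 it cycles with period 6.
For n ≥ 1, u[n] depends only on (n - 1) mod 6. (82 - 1) mod 6 = 3, so u[82] = u[4] = 4.

4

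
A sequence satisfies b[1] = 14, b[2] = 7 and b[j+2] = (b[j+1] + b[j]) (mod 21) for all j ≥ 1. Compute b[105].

Listing terms: b[1] = 14; b[2] = 7; b[3] = 0; b[4] = 7; b[5] = 7; b[6] = 14; b[7] = 0; b[8] = 14; b[9] = 14; b[10] = 7.
Since (b[9], b[10]) = (b[1], b[2]) = (14, 7) (two consecutive terms determine the rest), the sequence is periodic with period 8.
(105 - 1) mod 8 = 0, so b[105] = b[1] = 14.

14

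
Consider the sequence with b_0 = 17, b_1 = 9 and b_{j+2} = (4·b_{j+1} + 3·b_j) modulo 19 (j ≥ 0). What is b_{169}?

4

We have b_0 = 17; b_1 = 9; b_2 = 11; b_3 = 14; b_4 = 13; b_5 = 18; b_6 = 16; b_7 = 4; b_8 = 7; b_9 = 2; b_{10} = 10; b_{11} = 8; b_{12} = 5; b_{13} = 6; b_{14} = 1; b_{15} = 3; b_{16} = 15; b_{17} = 12; b_{18} = 17; b_{19} = 9.
Since (b_{18}, b_{19}) = (b_0, b_1) = (17, 9) (two consecutive terms determine the rest), the sequence is periodic with period 18.
So b_{169} = b_{0 + ((169-0) mod 18)} = b_7 = 4.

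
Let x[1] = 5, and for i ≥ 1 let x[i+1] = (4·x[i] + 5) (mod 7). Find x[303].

0

Listing terms: x[1] = 5; x[2] = 4; x[3] = 0; x[4] = 5.
Since x[4] = x[1] = 5, the sequence is periodic with period 3.
So x[303] = x[1 + ((303-1) mod 3)] = x[3] = 0.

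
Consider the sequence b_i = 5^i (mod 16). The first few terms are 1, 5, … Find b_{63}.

13

Listing terms: b_0 = 1,  b_1 = 5,  b_2 = 9,  b_3 = 13,  b_4 = 1.
The sequence repeats with period 4.
So b_{63} = b_{0 + ((63-0) mod 4)} = b_3 = 13.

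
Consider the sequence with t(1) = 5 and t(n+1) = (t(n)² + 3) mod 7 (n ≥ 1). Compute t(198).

3

We have t(1) = 5, t(2) = 0, t(3) = 3, t(4) = 5.
The sequence repeats with period 3.
So t(198) = t(1 + ((198-1) mod 3)) = t(3) = 3.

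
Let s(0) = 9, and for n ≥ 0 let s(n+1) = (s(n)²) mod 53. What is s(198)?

47

Listing terms: s(0) = 9; s(1) = 28; s(2) = 42; s(3) = 15; s(4) = 13; s(5) = 10; s(6) = 47; s(7) = 36; s(8) = 24; s(9) = 46; s(10) = 49; s(11) = 16; s(12) = 44; s(13) = 28.
Since s(13) = s(1) = 28, the sequence is eventually periodic: after a pre-period of length 1 it cycles with period 12.
For n ≥ 1, s(n) depends only on (n - 1) mod 12. (198 - 1) mod 12 = 5, so s(198) = s(6) = 47.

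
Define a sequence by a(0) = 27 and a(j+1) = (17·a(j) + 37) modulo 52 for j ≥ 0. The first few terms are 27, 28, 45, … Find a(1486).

a(0) = 27, a(1) = 28, a(2) = 45, a(3) = 22, a(4) = 47, a(5) = 4, a(6) = 1, a(7) = 2, a(8) = 19, a(9) = 48, a(10) = 21, a(11) = 30, a(12) = 27.
The sequence repeats with period 12.
So a(1486) = a(0 + ((1486-0) mod 12)) = a(10) = 21.

21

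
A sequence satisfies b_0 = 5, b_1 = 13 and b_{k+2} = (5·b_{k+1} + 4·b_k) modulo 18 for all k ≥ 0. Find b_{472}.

11

Listing terms: b_0 = 5,  b_1 = 13,  b_2 = 13,  b_3 = 9,  b_4 = 7,  b_5 = 17,  b_6 = 5,  b_7 = 3,  b_8 = 17,  b_9 = 7,  b_{10} = 13,  b_{11} = 3,  b_{12} = 13,  b_{13} = 5,  b_{14} = 5,  b_{15} = 9,  b_{16} = 11,  b_{17} = 1,  b_{18} = 13,  b_{19} = 15,  b_{20} = 1,  b_{21} = 11,  b_{22} = 5,  b_{23} = 15,  b_{24} = 5,  b_{25} = 13.
Since (b_{24}, b_{25}) = (b_0, b_1) = (5, 13) (two consecutive terms determine the rest), the sequence is periodic with period 24.
(472 - 0) mod 24 = 16, so b_{472} = b_{16} = 11.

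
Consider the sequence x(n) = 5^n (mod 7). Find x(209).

3

Computing terms: x(0) = 1, x(1) = 5, x(2) = 4, x(3) = 6, x(4) = 2, x(5) = 3, x(6) = 1.
The sequence repeats with period 6.
So x(209) = x(0 + ((209-0) mod 6)) = x(5) = 3.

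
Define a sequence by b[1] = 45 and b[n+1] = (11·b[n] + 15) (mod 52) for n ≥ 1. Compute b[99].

9

Computing terms: b[1] = 45, b[2] = 42, b[3] = 9, b[4] = 10, b[5] = 21, b[6] = 38, b[7] = 17, b[8] = 46, b[9] = 1, b[10] = 26, b[11] = 41, b[12] = 50, b[13] = 45.
Since b[13] = b[1] = 45, the sequence is periodic with period 12.
So b[99] = b[1 + ((99-1) mod 12)] = b[3] = 9.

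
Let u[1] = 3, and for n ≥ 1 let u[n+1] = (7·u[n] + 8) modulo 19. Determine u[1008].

Listing terms: u[1] = 3; u[2] = 10; u[3] = 2; u[4] = 3.
The sequence repeats with period 3.
(1008 - 1) mod 3 = 2, so u[1008] = u[3] = 2.

2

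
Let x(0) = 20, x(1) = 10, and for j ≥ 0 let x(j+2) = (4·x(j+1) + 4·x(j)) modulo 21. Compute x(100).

We have x(0) = 20,  x(1) = 10,  x(2) = 15,  x(3) = 16,  x(4) = 19,  x(5) = 14,  x(6) = 6,  x(7) = 17,  x(8) = 8,  x(9) = 16,  x(10) = 12,  x(11) = 7,  x(12) = 13,  x(13) = 17,  x(14) = 15,  x(15) = 2,  x(16) = 5,  x(17) = 7,  x(18) = 6,  x(19) = 10,  x(20) = 1,  x(21) = 2,  x(22) = 12,  x(23) = 14,  x(24) = 20,  x(25) = 10.
Since (x(24), x(25)) = (x(0), x(1)) = (20, 10) (two consecutive terms determine the rest), the sequence is periodic with period 24.
So x(100) = x(0 + ((100-0) mod 24)) = x(4) = 19.

19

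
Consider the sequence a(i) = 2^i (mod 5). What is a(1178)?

a(1) = 2; a(2) = 4; a(3) = 3; a(4) = 1; a(5) = 2.
The sequence repeats with period 4.
(1178 - 1) mod 4 = 1, so a(1178) = a(2) = 4.

4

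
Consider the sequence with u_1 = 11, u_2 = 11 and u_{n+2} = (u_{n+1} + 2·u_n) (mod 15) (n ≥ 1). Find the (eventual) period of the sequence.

Computing terms: u_1 = 11,  u_2 = 11,  u_3 = 3,  u_4 = 10,  u_5 = 1,  u_6 = 6,  u_7 = 8,  u_8 = 5,  u_9 = 6,  u_{10} = 1,  u_{11} = 13,  u_{12} = 0,  u_{13} = 11,  u_{14} = 11.
Since (u_{13}, u_{14}) = (u_1, u_2) = (11, 11) (two consecutive terms determine the rest), the sequence is periodic with period 12.

12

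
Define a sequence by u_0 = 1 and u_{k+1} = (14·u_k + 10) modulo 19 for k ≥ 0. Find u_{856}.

u_0 = 1, u_1 = 5, u_2 = 4, u_3 = 9, u_4 = 3, u_5 = 14, u_6 = 16, u_7 = 6, u_8 = 18, u_9 = 15, u_{10} = 11, u_{11} = 12, u_{12} = 7, u_{13} = 13, u_{14} = 2, u_{15} = 0, u_{16} = 10, u_{17} = 17, u_{18} = 1.
The sequence repeats with period 18.
So u_{856} = u_{0 + ((856-0) mod 18)} = u_{10} = 11.

11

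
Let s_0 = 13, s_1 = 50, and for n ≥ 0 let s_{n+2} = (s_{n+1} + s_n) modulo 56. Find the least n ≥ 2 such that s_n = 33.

29

s_0 = 13, s_1 = 50, s_2 = 7, s_3 = 1, s_4 = 8, s_5 = 9, s_6 = 17, s_7 = 26, s_8 = 43, s_9 = 13, s_{10} = 0, s_{11} = 13, s_{12} = 13, s_{13} = 26, s_{14} = 39, s_{15} = 9, s_{16} = 48, s_{17} = 1, s_{18} = 49, s_{19} = 50, s_{20} = 43, s_{21} = 37, s_{22} = 24, s_{23} = 5, s_{24} = 29, s_{25} = 34, s_{26} = 7, s_{27} = 41, s_{28} = 48, s_{29} = 33, s_{30} = 25, s_{31} = 2, s_{32} = 27, s_{33} = 29, s_{34} = 0, s_{35} = 29, s_{36} = 29, s_{37} = 2, s_{38} = 31, s_{39} = 33, s_{40} = 8, s_{41} = 41, s_{42} = 49, s_{43} = 34, s_{44} = 27, s_{45} = 5, s_{46} = 32, s_{47} = 37, s_{48} = 13, s_{49} = 50.
The sequence repeats with period 48.
The value 33 first appears (with n ≥ 2) at s_{29}.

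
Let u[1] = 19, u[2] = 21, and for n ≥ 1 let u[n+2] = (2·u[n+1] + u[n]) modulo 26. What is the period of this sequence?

28

We have u[1] = 19,  u[2] = 21,  u[3] = 9,  u[4] = 13,  u[5] = 9,  u[6] = 5,  u[7] = 19,  u[8] = 17,  u[9] = 1,  u[10] = 19,  u[11] = 13,  u[12] = 19,  u[13] = 25,  u[14] = 17,  u[15] = 7,  u[16] = 5,  u[17] = 17,  u[18] = 13,  u[19] = 17,  u[20] = 21,  u[21] = 7,  u[22] = 9,  u[23] = 25,  u[24] = 7,  u[25] = 13,  u[26] = 7,  u[27] = 1,  u[28] = 9,  u[29] = 19,  u[30] = 21.
Since (u[29], u[30]) = (u[1], u[2]) = (19, 21) (two consecutive terms determine the rest), the sequence is periodic with period 28.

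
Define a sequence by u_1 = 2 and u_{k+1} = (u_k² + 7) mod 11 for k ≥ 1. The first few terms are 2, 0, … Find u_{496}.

10

u_1 = 2,  u_2 = 0,  u_3 = 7,  u_4 = 1,  u_5 = 8,  u_6 = 5,  u_7 = 10,  u_8 = 8.
Since u_8 = u_5 = 8, the sequence is eventually periodic: after a pre-period of length 4 it cycles with period 3.
For k ≥ 5, u_k depends only on (k - 5) mod 3. (496 - 5) mod 3 = 2, so u_{496} = u_7 = 10.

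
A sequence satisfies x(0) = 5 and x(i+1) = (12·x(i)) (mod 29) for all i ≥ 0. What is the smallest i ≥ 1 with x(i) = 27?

We have x(0) = 5; x(1) = 2; x(2) = 24; x(3) = 27; x(4) = 5.
The sequence repeats with period 4.
The value 27 first appears (with i ≥ 1) at x(3).

3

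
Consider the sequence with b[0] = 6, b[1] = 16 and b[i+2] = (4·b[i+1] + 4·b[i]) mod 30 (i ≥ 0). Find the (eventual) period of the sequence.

24

Computing terms: b[0] = 6,  b[1] = 16,  b[2] = 28,  b[3] = 26,  b[4] = 6,  b[5] = 8,  b[6] = 26,  b[7] = 16,  b[8] = 18,  b[9] = 16,  b[10] = 16,  b[11] = 8,  b[12] = 6,  b[13] = 26,  b[14] = 8,  b[15] = 16,  b[16] = 6,  b[17] = 28,  b[18] = 16,  b[19] = 26,  b[20] = 18,  b[21] = 26,  b[22] = 26,  b[23] = 28,  b[24] = 6,  b[25] = 16.
The sequence repeats with period 24.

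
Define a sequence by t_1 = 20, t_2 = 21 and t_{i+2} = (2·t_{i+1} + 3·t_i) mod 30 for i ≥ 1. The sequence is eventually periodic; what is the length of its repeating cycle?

We have t_1 = 20, t_2 = 21, t_3 = 12, t_4 = 27, t_5 = 0, t_6 = 21, t_7 = 12.
Since (t_6, t_7) = (t_2, t_3) = (21, 12) (two consecutive terms determine the rest), the sequence is eventually periodic: after a pre-period of length 1 it cycles with period 4.

4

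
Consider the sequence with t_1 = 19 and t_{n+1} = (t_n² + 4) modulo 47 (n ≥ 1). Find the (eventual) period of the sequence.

3

t_1 = 19,  t_2 = 36,  t_3 = 31,  t_4 = 25,  t_5 = 18,  t_6 = 46,  t_7 = 5,  t_8 = 29,  t_9 = 46.
Since t_9 = t_6 = 46, the sequence is eventually periodic: after a pre-period of length 5 it cycles with period 3.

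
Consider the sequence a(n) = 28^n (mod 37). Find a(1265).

3

a(1) = 28,  a(2) = 7,  a(3) = 11,  a(4) = 12,  a(5) = 3,  a(6) = 10,  a(7) = 21,  a(8) = 33,  a(9) = 36,  a(10) = 9,  a(11) = 30,  a(12) = 26,  a(13) = 25,  a(14) = 34,  a(15) = 27,  a(16) = 16,  a(17) = 4,  a(18) = 1,  a(19) = 28.
Since a(19) = a(1) = 28, the sequence is periodic with period 18.
(1265 - 1) mod 18 = 4, so a(1265) = a(5) = 3.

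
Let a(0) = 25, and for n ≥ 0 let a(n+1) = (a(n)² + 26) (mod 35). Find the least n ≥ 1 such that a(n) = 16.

Listing terms: a(0) = 25; a(1) = 21; a(2) = 12; a(3) = 30; a(4) = 16; a(5) = 2; a(6) = 30.
Since a(6) = a(3) = 30, the sequence is eventually periodic: after a pre-period of length 3 it cycles with period 3.
The value 16 first appears (with n ≥ 1) at a(4).

4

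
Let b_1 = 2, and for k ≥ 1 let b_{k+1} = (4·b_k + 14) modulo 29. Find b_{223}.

3

b_1 = 2,  b_2 = 22,  b_3 = 15,  b_4 = 16,  b_5 = 20,  b_6 = 7,  b_7 = 13,  b_8 = 8,  b_9 = 17,  b_{10} = 24,  b_{11} = 23,  b_{12} = 19,  b_{13} = 3,  b_{14} = 26,  b_{15} = 2.
The sequence repeats with period 14.
So b_{223} = b_{1 + ((223-1) mod 14)} = b_{13} = 3.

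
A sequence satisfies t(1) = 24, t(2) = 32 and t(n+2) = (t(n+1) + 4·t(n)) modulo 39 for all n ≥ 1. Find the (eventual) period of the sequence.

24

Listing terms: t(1) = 24; t(2) = 32; t(3) = 11; t(4) = 22; t(5) = 27; t(6) = 37; t(7) = 28; t(8) = 20; t(9) = 15; t(10) = 17; t(11) = 38; t(12) = 28; t(13) = 24; t(14) = 19; t(15) = 37; t(16) = 35; t(17) = 27; t(18) = 11; t(19) = 2; t(20) = 7; t(21) = 15; t(22) = 4; t(23) = 25; t(24) = 2; t(25) = 24; t(26) = 32.
Since (t(25), t(26)) = (t(1), t(2)) = (24, 32) (two consecutive terms determine the rest), the sequence is periodic with period 24.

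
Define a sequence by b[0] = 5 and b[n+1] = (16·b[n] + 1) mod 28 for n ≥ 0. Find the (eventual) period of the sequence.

Listing terms: b[0] = 5,  b[1] = 25,  b[2] = 9,  b[3] = 5.
The sequence repeats with period 3.

3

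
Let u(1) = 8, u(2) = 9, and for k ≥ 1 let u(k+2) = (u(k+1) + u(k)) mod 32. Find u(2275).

Listing terms: u(1) = 8,  u(2) = 9,  u(3) = 17,  u(4) = 26,  u(5) = 11,  u(6) = 5,  u(7) = 16,  u(8) = 21,  u(9) = 5,  u(10) = 26,  u(11) = 31,  u(12) = 25,  u(13) = 24,  u(14) = 17,  u(15) = 9,  u(16) = 26,  u(17) = 3,  u(18) = 29,  u(19) = 0,  u(20) = 29,  u(21) = 29,  u(22) = 26,  u(23) = 23,  u(24) = 17,  u(25) = 8,  u(26) = 25,  u(27) = 1,  u(28) = 26,  u(29) = 27,  u(30) = 21,  u(31) = 16,  u(32) = 5,  u(33) = 21,  u(34) = 26,  u(35) = 15,  u(36) = 9,  u(37) = 24,  u(38) = 1,  u(39) = 25,  u(40) = 26,  u(41) = 19,  u(42) = 13,  u(43) = 0,  u(44) = 13,  u(45) = 13,  u(46) = 26,  u(47) = 7,  u(48) = 1,  u(49) = 8,  u(50) = 9.
Since (u(49), u(50)) = (u(1), u(2)) = (8, 9) (two consecutive terms determine the rest), the sequence is periodic with period 48.
(2275 - 1) mod 48 = 18, so u(2275) = u(19) = 0.

0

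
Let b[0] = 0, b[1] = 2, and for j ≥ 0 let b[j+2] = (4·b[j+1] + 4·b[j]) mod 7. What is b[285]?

5

Listing terms: b[0] = 0; b[1] = 2; b[2] = 1; b[3] = 5; b[4] = 3; b[5] = 4; b[6] = 0; b[7] = 2.
The sequence repeats with period 6.
So b[285] = b[0 + ((285-0) mod 6)] = b[3] = 5.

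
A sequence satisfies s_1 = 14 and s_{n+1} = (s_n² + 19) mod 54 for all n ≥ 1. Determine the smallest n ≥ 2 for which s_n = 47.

6

Computing terms: s_1 = 14,  s_2 = 53,  s_3 = 20,  s_4 = 41,  s_5 = 26,  s_6 = 47,  s_7 = 14.
The sequence repeats with period 6.
The value 47 first appears (with n ≥ 2) at s_6.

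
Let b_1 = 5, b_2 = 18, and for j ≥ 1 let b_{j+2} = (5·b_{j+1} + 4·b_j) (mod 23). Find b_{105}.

1

Listing terms: b_1 = 5, b_2 = 18, b_3 = 18, b_4 = 1, b_5 = 8, b_6 = 21, b_7 = 22, b_8 = 10, b_9 = 0, b_{10} = 17, b_{11} = 16, b_{12} = 10, b_{13} = 22, b_{14} = 12, b_{15} = 10, b_{16} = 6, b_{17} = 1, b_{18} = 6, b_{19} = 11, b_{20} = 10, b_{21} = 2, b_{22} = 4, b_{23} = 5, b_{24} = 18.
The sequence repeats with period 22.
(105 - 1) mod 22 = 16, so b_{105} = b_{17} = 1.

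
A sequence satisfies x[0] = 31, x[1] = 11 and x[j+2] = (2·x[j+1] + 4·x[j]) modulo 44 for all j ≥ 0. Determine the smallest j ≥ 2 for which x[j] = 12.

9

Computing terms: x[0] = 31; x[1] = 11; x[2] = 14; x[3] = 28; x[4] = 24; x[5] = 28; x[6] = 20; x[7] = 20; x[8] = 32; x[9] = 12; x[10] = 20; x[11] = 0; x[12] = 36; x[13] = 28; x[14] = 24.
Since (x[13], x[14]) = (x[3], x[4]) = (28, 24) (two consecutive terms determine the rest), the sequence is eventually periodic: after a pre-period of length 3 it cycles with period 10.
The value 12 first appears (with j ≥ 2) at x[9].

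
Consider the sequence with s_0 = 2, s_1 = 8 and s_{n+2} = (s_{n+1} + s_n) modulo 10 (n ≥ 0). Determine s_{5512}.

Computing terms: s_0 = 2, s_1 = 8, s_2 = 0, s_3 = 8, s_4 = 8, s_5 = 6, s_6 = 4, s_7 = 0, s_8 = 4, s_9 = 4, s_{10} = 8, s_{11} = 2, s_{12} = 0, s_{13} = 2, s_{14} = 2, s_{15} = 4, s_{16} = 6, s_{17} = 0, s_{18} = 6, s_{19} = 6, s_{20} = 2, s_{21} = 8.
Since (s_{20}, s_{21}) = (s_0, s_1) = (2, 8) (two consecutive terms determine the rest), the sequence is periodic with period 20.
(5512 - 0) mod 20 = 12, so s_{5512} = s_{12} = 0.

0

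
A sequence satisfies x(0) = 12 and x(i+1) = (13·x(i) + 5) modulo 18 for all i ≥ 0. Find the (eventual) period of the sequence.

18

We have x(0) = 12, x(1) = 17, x(2) = 10, x(3) = 9, x(4) = 14, x(5) = 7, x(6) = 6, x(7) = 11, x(8) = 4, x(9) = 3, x(10) = 8, x(11) = 1, x(12) = 0, x(13) = 5, x(14) = 16, x(15) = 15, x(16) = 2, x(17) = 13, x(18) = 12.
Since x(18) = x(0) = 12, the sequence is periodic with period 18.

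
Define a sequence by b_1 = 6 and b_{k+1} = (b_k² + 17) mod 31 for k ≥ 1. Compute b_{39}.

Listing terms: b_1 = 6, b_2 = 22, b_3 = 5, b_4 = 11, b_5 = 14, b_6 = 27, b_7 = 2, b_8 = 21, b_9 = 24, b_{10} = 4, b_{11} = 2.
Since b_{11} = b_7 = 2, the sequence is eventually periodic: after a pre-period of length 6 it cycles with period 4.
For k ≥ 7, b_k depends only on (k - 7) mod 4. (39 - 7) mod 4 = 0, so b_{39} = b_7 = 2.

2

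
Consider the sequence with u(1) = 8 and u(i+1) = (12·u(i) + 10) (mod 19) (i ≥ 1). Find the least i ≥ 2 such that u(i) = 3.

We have u(1) = 8; u(2) = 11; u(3) = 9; u(4) = 4; u(5) = 1; u(6) = 3; u(7) = 8.
Since u(7) = u(1) = 8, the sequence is periodic with period 6.
The value 3 first appears (with i ≥ 2) at u(6).

6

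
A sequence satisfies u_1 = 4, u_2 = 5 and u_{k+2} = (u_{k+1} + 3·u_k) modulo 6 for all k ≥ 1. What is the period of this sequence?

Computing terms: u_1 = 4, u_2 = 5, u_3 = 5, u_4 = 2, u_5 = 5, u_6 = 5.
Since (u_5, u_6) = (u_2, u_3) = (5, 5) (two consecutive terms determine the rest), the sequence is eventually periodic: after a pre-period of length 1 it cycles with period 3.

3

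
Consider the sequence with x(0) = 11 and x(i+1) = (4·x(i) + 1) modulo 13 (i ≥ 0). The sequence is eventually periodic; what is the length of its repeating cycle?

6

Computing terms: x(0) = 11; x(1) = 6; x(2) = 12; x(3) = 10; x(4) = 2; x(5) = 9; x(6) = 11.
The sequence repeats with period 6.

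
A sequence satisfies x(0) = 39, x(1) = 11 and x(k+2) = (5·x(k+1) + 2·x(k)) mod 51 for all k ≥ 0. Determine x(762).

48

We have x(0) = 39, x(1) = 11, x(2) = 31, x(3) = 24, x(4) = 29, x(5) = 40, x(6) = 3, x(7) = 44, x(8) = 22, x(9) = 45, x(10) = 14, x(11) = 7, x(12) = 12, x(13) = 23, x(14) = 37, x(15) = 27, x(16) = 5, x(17) = 28, x(18) = 48, x(19) = 41, x(20) = 46, x(21) = 6, x(22) = 20, x(23) = 10, x(24) = 39, x(25) = 11.
The sequence repeats with period 24.
So x(762) = x(0 + ((762-0) mod 24)) = x(18) = 48.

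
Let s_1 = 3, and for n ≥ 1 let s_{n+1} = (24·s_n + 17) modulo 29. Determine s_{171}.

Listing terms: s_1 = 3; s_2 = 2; s_3 = 7; s_4 = 11; s_5 = 20; s_6 = 4; s_7 = 26; s_8 = 3.
The sequence repeats with period 7.
(171 - 1) mod 7 = 2, so s_{171} = s_3 = 7.

7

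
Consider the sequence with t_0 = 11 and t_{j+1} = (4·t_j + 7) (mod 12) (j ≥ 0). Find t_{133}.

3

Listing terms: t_0 = 11; t_1 = 3; t_2 = 7; t_3 = 11.
The sequence repeats with period 3.
So t_{133} = t_{0 + ((133-0) mod 3)} = t_1 = 3.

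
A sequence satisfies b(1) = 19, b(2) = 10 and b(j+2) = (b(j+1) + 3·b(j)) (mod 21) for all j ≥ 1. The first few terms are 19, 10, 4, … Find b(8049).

Computing terms: b(1) = 19; b(2) = 10; b(3) = 4; b(4) = 13; b(5) = 4; b(6) = 1; b(7) = 13; b(8) = 16; b(9) = 13; b(10) = 19; b(11) = 16; b(12) = 10; b(13) = 16; b(14) = 4; b(15) = 10; b(16) = 1; b(17) = 10; b(18) = 13; b(19) = 1; b(20) = 19; b(21) = 1; b(22) = 16; b(23) = 19; b(24) = 4; b(25) = 19; b(26) = 10.
Since (b(25), b(26)) = (b(1), b(2)) = (19, 10) (two consecutive terms determine the rest), the sequence is periodic with period 24.
So b(8049) = b(1 + ((8049-1) mod 24)) = b(9) = 13.

13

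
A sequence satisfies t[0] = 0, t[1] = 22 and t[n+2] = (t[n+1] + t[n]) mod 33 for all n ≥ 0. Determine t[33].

22

Computing terms: t[0] = 0, t[1] = 22, t[2] = 22, t[3] = 11, t[4] = 0, t[5] = 11, t[6] = 11, t[7] = 22, t[8] = 0, t[9] = 22.
The sequence repeats with period 8.
(33 - 0) mod 8 = 1, so t[33] = t[1] = 22.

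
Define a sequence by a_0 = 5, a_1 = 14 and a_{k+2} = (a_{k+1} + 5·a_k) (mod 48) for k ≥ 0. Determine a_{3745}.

14

a_0 = 5, a_1 = 14, a_2 = 39, a_3 = 13, a_4 = 16, a_5 = 33, a_6 = 17, a_7 = 38, a_8 = 27, a_9 = 25, a_{10} = 16, a_{11} = 45, a_{12} = 29, a_{13} = 14, a_{14} = 15, a_{15} = 37, a_{16} = 16, a_{17} = 9, a_{18} = 41, a_{19} = 38, a_{20} = 3, a_{21} = 1, a_{22} = 16, a_{23} = 21, a_{24} = 5, a_{25} = 14.
The sequence repeats with period 24.
(3745 - 0) mod 24 = 1, so a_{3745} = a_1 = 14.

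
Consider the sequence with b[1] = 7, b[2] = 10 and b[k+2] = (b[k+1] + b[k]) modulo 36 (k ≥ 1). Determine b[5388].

15

Listing terms: b[1] = 7, b[2] = 10, b[3] = 17, b[4] = 27, b[5] = 8, b[6] = 35, b[7] = 7, b[8] = 6, b[9] = 13, b[10] = 19, b[11] = 32, b[12] = 15, b[13] = 11, b[14] = 26, b[15] = 1, b[16] = 27, b[17] = 28, b[18] = 19, b[19] = 11, b[20] = 30, b[21] = 5, b[22] = 35, b[23] = 4, b[24] = 3, b[25] = 7, b[26] = 10.
The sequence repeats with period 24.
(5388 - 1) mod 24 = 11, so b[5388] = b[12] = 15.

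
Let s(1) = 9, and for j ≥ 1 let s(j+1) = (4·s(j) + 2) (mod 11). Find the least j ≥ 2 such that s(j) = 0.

Listing terms: s(1) = 9,  s(2) = 5,  s(3) = 0,  s(4) = 2,  s(5) = 10,  s(6) = 9.
The sequence repeats with period 5.
The value 0 first appears (with j ≥ 2) at s(3).

3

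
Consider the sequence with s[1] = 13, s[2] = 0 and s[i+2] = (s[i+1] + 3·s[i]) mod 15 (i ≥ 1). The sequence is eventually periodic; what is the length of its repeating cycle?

24

We have s[1] = 13; s[2] = 0; s[3] = 9; s[4] = 9; s[5] = 6; s[6] = 3; s[7] = 6; s[8] = 0; s[9] = 3; s[10] = 3; s[11] = 12; s[12] = 6; s[13] = 12; s[14] = 0; s[15] = 6; s[16] = 6; s[17] = 9; s[18] = 12; s[19] = 9; s[20] = 0; s[21] = 12; s[22] = 12; s[23] = 3; s[24] = 9; s[25] = 3; s[26] = 0; s[27] = 9.
Since (s[26], s[27]) = (s[2], s[3]) = (0, 9) (two consecutive terms determine the rest), the sequence is eventually periodic: after a pre-period of length 1 it cycles with period 24.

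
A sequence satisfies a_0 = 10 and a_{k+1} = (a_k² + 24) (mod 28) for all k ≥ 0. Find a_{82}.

Computing terms: a_0 = 10, a_1 = 12, a_2 = 0, a_3 = 24, a_4 = 12.
Since a_4 = a_1 = 12, the sequence is eventually periodic: after a pre-period of length 1 it cycles with period 3.
For k ≥ 1, a_k depends only on (k - 1) mod 3. (82 - 1) mod 3 = 0, so a_{82} = a_1 = 12.

12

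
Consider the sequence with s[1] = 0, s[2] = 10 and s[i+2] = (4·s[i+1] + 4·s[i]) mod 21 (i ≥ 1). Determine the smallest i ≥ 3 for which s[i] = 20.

6

We have s[1] = 0; s[2] = 10; s[3] = 19; s[4] = 11; s[5] = 15; s[6] = 20; s[7] = 14; s[8] = 10; s[9] = 12; s[10] = 4; s[11] = 1; s[12] = 20; s[13] = 0; s[14] = 17; s[15] = 5; s[16] = 4; s[17] = 15; s[18] = 13; s[19] = 7; s[20] = 17; s[21] = 12; s[22] = 11; s[23] = 8; s[24] = 13; s[25] = 0; s[26] = 10.
The sequence repeats with period 24.
The value 20 first appears (with i ≥ 3) at s[6].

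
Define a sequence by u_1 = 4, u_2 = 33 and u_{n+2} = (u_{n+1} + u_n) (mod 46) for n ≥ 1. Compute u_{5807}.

Listing terms: u_1 = 4, u_2 = 33, u_3 = 37, u_4 = 24, u_5 = 15, u_6 = 39, u_7 = 8, u_8 = 1, u_9 = 9, u_{10} = 10, u_{11} = 19, u_{12} = 29, u_{13} = 2, u_{14} = 31, u_{15} = 33, u_{16} = 18, u_{17} = 5, u_{18} = 23, u_{19} = 28, u_{20} = 5, u_{21} = 33, u_{22} = 38, u_{23} = 25, u_{24} = 17, u_{25} = 42, u_{26} = 13, u_{27} = 9, u_{28} = 22, u_{29} = 31, u_{30} = 7, u_{31} = 38, u_{32} = 45, u_{33} = 37, u_{34} = 36, u_{35} = 27, u_{36} = 17, u_{37} = 44, u_{38} = 15, u_{39} = 13, u_{40} = 28, u_{41} = 41, u_{42} = 23, u_{43} = 18, u_{44} = 41, u_{45} = 13, u_{46} = 8, u_{47} = 21, u_{48} = 29, u_{49} = 4, u_{50} = 33.
The sequence repeats with period 48.
(5807 - 1) mod 48 = 46, so u_{5807} = u_{47} = 21.

21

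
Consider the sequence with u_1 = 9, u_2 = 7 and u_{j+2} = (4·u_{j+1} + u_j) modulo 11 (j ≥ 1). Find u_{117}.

Listing terms: u_1 = 9, u_2 = 7, u_3 = 4, u_4 = 1, u_5 = 8, u_6 = 0, u_7 = 8, u_8 = 10, u_9 = 4, u_{10} = 4, u_{11} = 9, u_{12} = 7.
Since (u_{11}, u_{12}) = (u_1, u_2) = (9, 7) (two consecutive terms determine the rest), the sequence is periodic with period 10.
(117 - 1) mod 10 = 6, so u_{117} = u_7 = 8.

8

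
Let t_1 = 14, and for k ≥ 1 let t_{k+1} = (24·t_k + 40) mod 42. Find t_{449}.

4

Computing terms: t_1 = 14,  t_2 = 40,  t_3 = 34,  t_4 = 16,  t_5 = 4,  t_6 = 10,  t_7 = 28,  t_8 = 40.
Since t_8 = t_2 = 40, the sequence is eventually periodic: after a pre-period of length 1 it cycles with period 6.
For k ≥ 2, t_k depends only on (k - 2) mod 6. (449 - 2) mod 6 = 3, so t_{449} = t_5 = 4.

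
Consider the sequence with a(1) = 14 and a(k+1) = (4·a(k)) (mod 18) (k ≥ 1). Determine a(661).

We have a(1) = 14,  a(2) = 2,  a(3) = 8,  a(4) = 14.
Since a(4) = a(1) = 14, the sequence is periodic with period 3.
(661 - 1) mod 3 = 0, so a(661) = a(1) = 14.

14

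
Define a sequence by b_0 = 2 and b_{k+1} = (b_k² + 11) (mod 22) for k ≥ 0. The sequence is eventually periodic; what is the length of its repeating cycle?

4

b_0 = 2; b_1 = 15; b_2 = 16; b_3 = 3; b_4 = 20; b_5 = 15.
Since b_5 = b_1 = 15, the sequence is eventually periodic: after a pre-period of length 1 it cycles with period 4.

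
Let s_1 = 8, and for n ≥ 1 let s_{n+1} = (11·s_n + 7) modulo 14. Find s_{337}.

8

Listing terms: s_1 = 8, s_2 = 11, s_3 = 2, s_4 = 1, s_5 = 4, s_6 = 9, s_7 = 8.
Since s_7 = s_1 = 8, the sequence is periodic with period 6.
So s_{337} = s_{1 + ((337-1) mod 6)} = s_1 = 8.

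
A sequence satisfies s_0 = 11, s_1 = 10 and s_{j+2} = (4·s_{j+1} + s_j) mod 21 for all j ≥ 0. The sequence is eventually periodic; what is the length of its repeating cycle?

16

Computing terms: s_0 = 11; s_1 = 10; s_2 = 9; s_3 = 4; s_4 = 4; s_5 = 20; s_6 = 0; s_7 = 20; s_8 = 17; s_9 = 4; s_{10} = 12; s_{11} = 10; s_{12} = 10; s_{13} = 8; s_{14} = 0; s_{15} = 8; s_{16} = 11; s_{17} = 10.
Since (s_{16}, s_{17}) = (s_0, s_1) = (11, 10) (two consecutive terms determine the rest), the sequence is periodic with period 16.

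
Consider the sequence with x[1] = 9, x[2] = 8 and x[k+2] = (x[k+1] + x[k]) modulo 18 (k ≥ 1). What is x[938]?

8

Listing terms: x[1] = 9; x[2] = 8; x[3] = 17; x[4] = 7; x[5] = 6; x[6] = 13; x[7] = 1; x[8] = 14; x[9] = 15; x[10] = 11; x[11] = 8; x[12] = 1; x[13] = 9; x[14] = 10; x[15] = 1; x[16] = 11; x[17] = 12; x[18] = 5; x[19] = 17; x[20] = 4; x[21] = 3; x[22] = 7; x[23] = 10; x[24] = 17; x[25] = 9; x[26] = 8.
The sequence repeats with period 24.
(938 - 1) mod 24 = 1, so x[938] = x[2] = 8.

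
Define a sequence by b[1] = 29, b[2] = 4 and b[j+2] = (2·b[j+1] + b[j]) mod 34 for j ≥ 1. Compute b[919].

33

Computing terms: b[1] = 29, b[2] = 4, b[3] = 3, b[4] = 10, b[5] = 23, b[6] = 22, b[7] = 33, b[8] = 20, b[9] = 5, b[10] = 30, b[11] = 31, b[12] = 24, b[13] = 11, b[14] = 12, b[15] = 1, b[16] = 14, b[17] = 29, b[18] = 4.
Since (b[17], b[18]) = (b[1], b[2]) = (29, 4) (two consecutive terms determine the rest), the sequence is periodic with period 16.
So b[919] = b[1 + ((919-1) mod 16)] = b[7] = 33.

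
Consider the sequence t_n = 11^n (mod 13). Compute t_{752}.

Computing terms: t_0 = 1; t_1 = 11; t_2 = 4; t_3 = 5; t_4 = 3; t_5 = 7; t_6 = 12; t_7 = 2; t_8 = 9; t_9 = 8; t_{10} = 10; t_{11} = 6; t_{12} = 1.
The sequence repeats with period 12.
So t_{752} = t_{0 + ((752-0) mod 12)} = t_8 = 9.

9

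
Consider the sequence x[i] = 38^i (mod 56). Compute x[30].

8

We have x[0] = 1, x[1] = 38, x[2] = 44, x[3] = 48, x[4] = 32, x[5] = 40, x[6] = 8, x[7] = 24, x[8] = 16, x[9] = 48.
Since x[9] = x[3] = 48, the sequence is eventually periodic: after a pre-period of length 3 it cycles with period 6.
For i ≥ 3, x[i] depends only on (i - 3) mod 6. (30 - 3) mod 6 = 3, so x[30] = x[6] = 8.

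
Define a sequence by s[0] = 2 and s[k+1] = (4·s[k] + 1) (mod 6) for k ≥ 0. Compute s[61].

We have s[0] = 2; s[1] = 3; s[2] = 1; s[3] = 5; s[4] = 3.
Since s[4] = s[1] = 3, the sequence is eventually periodic: after a pre-period of length 1 it cycles with period 3.
For k ≥ 1, s[k] depends only on (k - 1) mod 3. (61 - 1) mod 3 = 0, so s[61] = s[1] = 3.

3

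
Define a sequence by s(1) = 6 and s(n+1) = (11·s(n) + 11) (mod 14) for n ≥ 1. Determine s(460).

13

Computing terms: s(1) = 6; s(2) = 7; s(3) = 4; s(4) = 13; s(5) = 0; s(6) = 11; s(7) = 6.
The sequence repeats with period 6.
(460 - 1) mod 6 = 3, so s(460) = s(4) = 13.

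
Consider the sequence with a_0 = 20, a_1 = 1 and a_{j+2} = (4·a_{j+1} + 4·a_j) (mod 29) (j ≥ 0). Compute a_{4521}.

a_0 = 20, a_1 = 1, a_2 = 26, a_3 = 21, a_4 = 14, a_5 = 24, a_6 = 7, a_7 = 8, a_8 = 2, a_9 = 11, a_{10} = 23, a_{11} = 20, a_{12} = 27, a_{13} = 14, a_{14} = 19, a_{15} = 16, a_{16} = 24, a_{17} = 15, a_{18} = 11, a_{19} = 17, a_{20} = 25, a_{21} = 23, a_{22} = 18, a_{23} = 19, a_{24} = 3, a_{25} = 1, a_{26} = 16, a_{27} = 10, a_{28} = 17, a_{29} = 21, a_{30} = 7, a_{31} = 25, a_{32} = 12, a_{33} = 3, a_{34} = 2, a_{35} = 20, a_{36} = 1.
The sequence repeats with period 35.
(4521 - 0) mod 35 = 6, so a_{4521} = a_6 = 7.

7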